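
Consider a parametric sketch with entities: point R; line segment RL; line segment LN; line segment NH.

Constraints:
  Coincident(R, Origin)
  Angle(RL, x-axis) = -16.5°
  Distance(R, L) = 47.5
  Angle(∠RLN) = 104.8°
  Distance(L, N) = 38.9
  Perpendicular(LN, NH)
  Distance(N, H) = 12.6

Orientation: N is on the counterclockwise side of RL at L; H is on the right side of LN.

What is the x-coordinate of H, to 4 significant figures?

76.52

R is at the origin; RL runs at -16.5° with length 47.5, so L = 47.5·(cos -16.5°, sin -16.5°) = (45.54, -13.49). ∠RLN = 104.8°, so LN runs at -16.5° + (180° − 104.8°) = 58.70° from the x-axis; with |LN| = 38.9, N = L + 38.9·(cos 58.70°, sin 58.70°) = (65.75, 19.75). The perpendicularity gives NH at right angles to LN; with |NH| = 12.6 on the right of LN, H = N + 12.6·(0.8545, -0.5195) = (76.52, 13.20). So H.x = 76.52.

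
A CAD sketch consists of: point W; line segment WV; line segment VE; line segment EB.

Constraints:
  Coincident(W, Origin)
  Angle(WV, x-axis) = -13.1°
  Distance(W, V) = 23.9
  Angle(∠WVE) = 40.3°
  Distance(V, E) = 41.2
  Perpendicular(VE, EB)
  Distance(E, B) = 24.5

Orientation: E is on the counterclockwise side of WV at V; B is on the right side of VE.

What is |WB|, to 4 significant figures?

46.09

W is at the origin; WV runs at -13.1° with length 23.9, so V = 23.9·(cos -13.1°, sin -13.1°) = (23.28, -5.417). ∠WVE = 40.3°, so VE runs at -13.1° + (180° − 40.3°) = 126.6° from the x-axis; with |VE| = 41.2, E = V + 41.2·(cos 126.6°, sin 126.6°) = (-1.286, 27.66). The perpendicularity gives EB at right angles to VE; with |EB| = 24.5 on the right of VE, B = E + 24.5·(0.8028, 0.5962) = (18.38, 42.27). Then |WB| = |B − W| = 46.09.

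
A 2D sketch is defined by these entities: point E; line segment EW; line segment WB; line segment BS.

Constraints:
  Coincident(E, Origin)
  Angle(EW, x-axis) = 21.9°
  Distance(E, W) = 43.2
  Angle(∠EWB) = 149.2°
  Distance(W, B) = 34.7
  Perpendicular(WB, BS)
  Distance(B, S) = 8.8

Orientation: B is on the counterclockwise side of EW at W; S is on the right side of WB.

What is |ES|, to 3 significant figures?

78.2

E is at the origin; EW runs at 21.9° with length 43.2, so W = 43.2·(cos 21.9°, sin 21.9°) = (40.1, 16.1). ∠EWB = 149.2°, so WB runs at 21.9° + (180° − 149.2°) = 52.7° from the x-axis; with |WB| = 34.7, B = W + 34.7·(cos 52.7°, sin 52.7°) = (61.1, 43.7). The perpendicularity gives BS at right angles to WB; with |BS| = 8.8 on the right of WB, S = B + 8.8·(0.795, -0.606) = (68.1, 38.4). Then |ES| = |S − E| = 78.2.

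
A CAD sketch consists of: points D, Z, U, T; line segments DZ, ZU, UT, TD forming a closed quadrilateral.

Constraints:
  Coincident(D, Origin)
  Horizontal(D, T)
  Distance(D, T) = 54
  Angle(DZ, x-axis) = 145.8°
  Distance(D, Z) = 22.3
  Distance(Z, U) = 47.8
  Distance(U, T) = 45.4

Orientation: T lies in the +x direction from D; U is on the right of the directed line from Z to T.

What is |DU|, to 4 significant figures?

26.46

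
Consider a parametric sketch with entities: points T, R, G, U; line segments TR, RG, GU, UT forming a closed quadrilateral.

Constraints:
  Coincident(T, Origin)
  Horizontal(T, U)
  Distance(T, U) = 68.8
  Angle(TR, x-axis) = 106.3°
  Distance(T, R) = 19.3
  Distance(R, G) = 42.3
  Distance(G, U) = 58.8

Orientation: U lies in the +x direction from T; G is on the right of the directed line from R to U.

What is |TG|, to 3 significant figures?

23.5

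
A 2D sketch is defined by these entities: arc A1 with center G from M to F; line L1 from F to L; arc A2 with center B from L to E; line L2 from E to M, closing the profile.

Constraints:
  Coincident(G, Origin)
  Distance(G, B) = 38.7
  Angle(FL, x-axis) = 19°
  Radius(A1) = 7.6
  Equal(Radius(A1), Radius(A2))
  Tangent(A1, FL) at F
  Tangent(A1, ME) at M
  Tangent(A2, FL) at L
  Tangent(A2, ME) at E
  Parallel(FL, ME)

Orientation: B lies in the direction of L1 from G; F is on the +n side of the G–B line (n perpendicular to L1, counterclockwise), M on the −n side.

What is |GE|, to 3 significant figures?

39.4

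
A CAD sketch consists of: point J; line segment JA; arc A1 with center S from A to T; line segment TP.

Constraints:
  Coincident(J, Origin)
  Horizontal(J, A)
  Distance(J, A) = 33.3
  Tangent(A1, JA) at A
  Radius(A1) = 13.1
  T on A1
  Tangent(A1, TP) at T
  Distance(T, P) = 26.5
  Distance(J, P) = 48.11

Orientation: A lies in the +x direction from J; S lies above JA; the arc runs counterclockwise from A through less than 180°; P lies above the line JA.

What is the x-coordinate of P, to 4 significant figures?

24.59

Checks: ∠(SA, AJ) = 90.00° ✓; |ST| = 13.10 ✓; ∠(ST, TP) = 90.00° ✓; |TP| = 26.50 ✓; |JP| = 48.11 ✓.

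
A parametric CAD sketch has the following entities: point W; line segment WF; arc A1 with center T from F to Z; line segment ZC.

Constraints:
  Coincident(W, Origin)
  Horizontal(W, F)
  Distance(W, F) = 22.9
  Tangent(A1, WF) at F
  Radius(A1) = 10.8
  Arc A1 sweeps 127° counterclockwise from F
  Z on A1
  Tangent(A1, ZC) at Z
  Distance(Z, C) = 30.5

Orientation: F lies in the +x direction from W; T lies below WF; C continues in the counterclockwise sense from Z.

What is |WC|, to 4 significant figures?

52.92

On A1, F sits at bearing 90° from T; a 127° counterclockwise sweep puts Z at bearing 217°, so Z = T + 10.8·(cos 217°, sin 217°) = (14.27, -17.30). The tangent condition forces TZ to be normal to ZC, so ZC runs along (−sin 217°, cos 217°); with |ZC| = 30.5, C = (32.63, -41.66). Then |WC| = |C − W| = 52.92.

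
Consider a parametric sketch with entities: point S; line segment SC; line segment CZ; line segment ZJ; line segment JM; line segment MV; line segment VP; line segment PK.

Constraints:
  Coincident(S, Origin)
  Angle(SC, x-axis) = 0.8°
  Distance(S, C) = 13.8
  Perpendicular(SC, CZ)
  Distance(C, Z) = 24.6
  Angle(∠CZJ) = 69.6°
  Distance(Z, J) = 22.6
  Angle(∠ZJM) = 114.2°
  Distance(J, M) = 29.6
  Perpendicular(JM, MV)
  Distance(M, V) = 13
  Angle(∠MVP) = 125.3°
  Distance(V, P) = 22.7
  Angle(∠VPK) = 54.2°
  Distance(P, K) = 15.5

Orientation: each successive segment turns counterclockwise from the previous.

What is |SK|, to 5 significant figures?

5.4284

∠MVP = 125.3° gives VP at 51.700° from the x-axis; with |VP| = 22.7, P = (17.887, 4.1922). ∠VPK = 54.2° gives PK at 177.50° from the x-axis; with |PK| = 15.5, K = (2.4014, 4.8683). Then |SK| = |K − S| = 5.4284.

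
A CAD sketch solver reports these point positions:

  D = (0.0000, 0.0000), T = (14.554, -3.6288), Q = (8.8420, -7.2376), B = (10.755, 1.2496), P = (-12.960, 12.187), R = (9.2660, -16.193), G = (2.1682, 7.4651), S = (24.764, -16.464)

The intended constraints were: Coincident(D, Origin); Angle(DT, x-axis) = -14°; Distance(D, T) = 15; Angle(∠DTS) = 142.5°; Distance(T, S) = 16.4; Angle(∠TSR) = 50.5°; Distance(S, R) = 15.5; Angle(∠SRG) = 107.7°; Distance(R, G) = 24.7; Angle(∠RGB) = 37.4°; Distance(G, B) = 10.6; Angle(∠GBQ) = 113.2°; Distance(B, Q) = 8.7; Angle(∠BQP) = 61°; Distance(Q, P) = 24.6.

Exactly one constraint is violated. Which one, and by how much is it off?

Distance(Q, P) = 24.6 — off by 4.60.

D = (0.00, 0.00) ✓; DT at -14.00° ✓; |DT| = 15.00 ✓; ∠DTS = 142.5° ✓; |TS| = 16.40 ✓; ∠TSR = 50.50° ✓; |SR| = 15.50 ✓; ∠SRG = 107.7° ✓; |RG| = 24.70 ✓; ∠RGB = 37.40° ✓; |GB| = 10.60 ✓; ∠GBQ = 113.2° ✓; |BQ| = 8.700 ✓; ∠BQP = 61.00° ✓; |QP| = 29.20 ✗.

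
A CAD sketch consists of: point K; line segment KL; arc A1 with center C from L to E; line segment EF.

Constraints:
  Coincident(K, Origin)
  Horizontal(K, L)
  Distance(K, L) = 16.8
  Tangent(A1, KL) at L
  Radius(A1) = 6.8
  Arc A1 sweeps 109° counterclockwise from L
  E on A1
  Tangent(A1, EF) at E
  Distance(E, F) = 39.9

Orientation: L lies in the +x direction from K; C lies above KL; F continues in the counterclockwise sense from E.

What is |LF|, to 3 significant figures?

47.2

K is at the origin; K and L share the same y with |KL| = 16.8 and L on the +x side, so L = (16.8, 0.00). The tangent condition forces CL to be normal to KL, so C = L + (0, 6.8) = (16.8, 6.80). On A1, L sits at bearing -90° from C; a 109° counterclockwise sweep puts E at bearing 19°, so E = C + 6.8·(cos 19°, sin 19°) = (23.2, 9.01). Since A1 is tangent to EF there, CE ⟂ EF, so EF runs along (−sin 19°, cos 19°); with |EF| = 39.9, F = (10.2, 46.7). Then |LF| = |F − L| = 47.2.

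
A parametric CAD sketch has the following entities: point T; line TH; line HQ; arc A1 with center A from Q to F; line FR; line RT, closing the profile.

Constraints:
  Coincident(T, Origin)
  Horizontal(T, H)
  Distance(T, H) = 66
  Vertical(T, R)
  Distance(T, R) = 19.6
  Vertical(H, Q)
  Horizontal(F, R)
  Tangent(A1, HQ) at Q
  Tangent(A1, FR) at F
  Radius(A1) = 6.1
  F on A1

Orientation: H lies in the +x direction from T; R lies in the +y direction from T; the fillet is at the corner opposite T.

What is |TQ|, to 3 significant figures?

67.4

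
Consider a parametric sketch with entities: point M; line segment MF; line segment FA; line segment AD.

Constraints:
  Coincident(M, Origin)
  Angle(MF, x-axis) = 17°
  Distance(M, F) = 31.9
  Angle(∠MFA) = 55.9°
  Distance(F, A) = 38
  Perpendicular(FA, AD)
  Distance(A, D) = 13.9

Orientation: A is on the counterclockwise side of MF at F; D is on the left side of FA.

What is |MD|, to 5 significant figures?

23.691

M is at the origin; MF runs at 17.0° with length 31.9, so F = 31.9·(cos 17.0°, sin 17.0°) = (30.506, 9.3267). ∠MFA = 55.9°, so FA runs at 17.0° + (180° − 55.9°) = 141.10° from the x-axis; with |FA| = 38.0, A = F + 38.0·(cos 141.10°, sin 141.10°) = (0.93288, 33.189). The perpendicularity gives AD at right angles to FA; with |AD| = 13.9 on the left of FA, D = A + 13.9·(-0.62796, -0.77824) = (-7.7958, 22.372). Then |MD| = |D − M| = 23.691.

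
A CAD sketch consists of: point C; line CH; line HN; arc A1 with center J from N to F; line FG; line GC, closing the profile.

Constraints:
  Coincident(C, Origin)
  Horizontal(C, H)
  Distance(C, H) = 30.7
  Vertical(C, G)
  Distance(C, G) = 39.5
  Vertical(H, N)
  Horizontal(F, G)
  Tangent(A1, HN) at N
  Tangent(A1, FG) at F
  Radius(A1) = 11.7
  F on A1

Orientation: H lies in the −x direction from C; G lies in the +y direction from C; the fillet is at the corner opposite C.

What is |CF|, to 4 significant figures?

43.83

C is at the origin; CH is horizontal with |CH| = 30.7 and H on the −x side, so H = (-30.70, 0.000). C and G share the same x with |CG| = 39.5 and G on the +y side, so G = (0.000, 39.50). The virtual corner opposite C is at (-30.70, 39.50). Since A1 is tangent to HN there, JN ⟂ HN and the tangent condition forces JF to be normal to FG, with radius 11.7, so the center J sits 11.7 in from both sides at J = (-19.00, 27.80). That places the tangent points at N = (-30.70, 27.80) on HN and F = (-19.00, 39.50) on FG. Then |CF| = |F − C| = 43.83.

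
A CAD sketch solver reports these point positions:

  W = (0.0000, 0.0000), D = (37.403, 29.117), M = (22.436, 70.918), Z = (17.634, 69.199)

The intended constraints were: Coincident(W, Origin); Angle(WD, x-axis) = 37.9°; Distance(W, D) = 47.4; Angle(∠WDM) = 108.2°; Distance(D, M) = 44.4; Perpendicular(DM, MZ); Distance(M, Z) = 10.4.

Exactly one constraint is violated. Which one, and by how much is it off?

Distance(M, Z) = 10.4 — off by 5.30.

W = (0.00, 0.00) ✓; WD at 37.90° ✓; |WD| = 47.40 ✓; ∠WDM = 108.2° ✓; |DM| = 44.40 ✓; ∠(DM, MZ) = 90.00° ✓; |MZ| = 5.100 ✗.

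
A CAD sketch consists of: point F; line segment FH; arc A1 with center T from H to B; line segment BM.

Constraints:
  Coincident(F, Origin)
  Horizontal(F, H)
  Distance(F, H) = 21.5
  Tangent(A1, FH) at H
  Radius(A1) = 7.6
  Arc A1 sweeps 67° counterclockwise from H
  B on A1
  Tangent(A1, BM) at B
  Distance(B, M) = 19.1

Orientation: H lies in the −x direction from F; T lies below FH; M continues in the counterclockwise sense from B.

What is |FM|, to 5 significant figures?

42.266

On A1, H sits at bearing 90° from T; a 67° counterclockwise sweep puts B at bearing 157°, so B = T + 7.6·(cos 157°, sin 157°) = (-28.496, -4.6304). The tangent condition forces TB to be normal to BM, so BM runs along (−sin 157°, cos 157°); with |BM| = 19.1, M = (-35.959, -22.212). Then |FM| = |M − F| = 42.266.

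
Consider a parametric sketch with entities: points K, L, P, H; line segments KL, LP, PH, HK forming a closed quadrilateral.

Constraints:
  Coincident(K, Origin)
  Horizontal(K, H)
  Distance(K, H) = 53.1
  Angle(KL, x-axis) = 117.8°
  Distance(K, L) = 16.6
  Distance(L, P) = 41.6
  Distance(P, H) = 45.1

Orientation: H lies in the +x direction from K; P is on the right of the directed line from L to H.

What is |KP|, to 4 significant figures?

25.03

K is at the origin; K and H share the same y with |KH| = 53.1 and H in +x, so H = (53.1, 0). KL runs at 117.8° with |KL| = 16.6, so L = (-7.742, 14.68). P is determined by |LP| = 41.6 and |PH| = 45.1 together: it lies at the intersection of circle(L, 41.6) and circle(H, 45.1). With |LH| = 62.59, the foot of the radical line on LH is 28.87 from L and the perpendicular offset is √(41.6² − 28.87²) = 29.95. Taking the right-of-LH solution: P = (13.30, -21.20).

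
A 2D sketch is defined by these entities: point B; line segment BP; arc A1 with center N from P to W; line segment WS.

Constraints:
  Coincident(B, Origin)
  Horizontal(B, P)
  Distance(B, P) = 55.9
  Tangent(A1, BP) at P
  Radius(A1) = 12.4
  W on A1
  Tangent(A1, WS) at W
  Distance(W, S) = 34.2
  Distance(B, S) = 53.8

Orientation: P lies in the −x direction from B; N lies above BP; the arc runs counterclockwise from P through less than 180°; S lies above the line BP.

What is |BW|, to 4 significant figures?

44.90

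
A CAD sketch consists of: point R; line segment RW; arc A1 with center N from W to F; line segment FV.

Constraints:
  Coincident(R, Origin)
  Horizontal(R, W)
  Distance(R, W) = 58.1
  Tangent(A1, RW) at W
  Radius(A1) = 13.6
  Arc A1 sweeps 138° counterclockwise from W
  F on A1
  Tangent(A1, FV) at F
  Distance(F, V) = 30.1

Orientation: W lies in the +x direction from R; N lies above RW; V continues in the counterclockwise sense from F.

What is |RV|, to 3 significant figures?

62.7

R is at the origin; R and W share the same y with |RW| = 58.1 and W on the +x side, so W = (58.1, 0.00). The tangent condition forces NW to be normal to RW, so N = W + (0, 13.6) = (58.1, 13.6). On A1, W sits at bearing -90° from N; a 138° counterclockwise sweep puts F at bearing 48°, so F = N + 13.6·(cos 48°, sin 48°) = (67.2, 23.7). Since A1 is tangent to FV there, NF ⟂ FV, so FV runs along (−sin 48°, cos 48°); with |FV| = 30.1, V = (44.8, 43.8). Then |RV| = |V − R| = 62.7.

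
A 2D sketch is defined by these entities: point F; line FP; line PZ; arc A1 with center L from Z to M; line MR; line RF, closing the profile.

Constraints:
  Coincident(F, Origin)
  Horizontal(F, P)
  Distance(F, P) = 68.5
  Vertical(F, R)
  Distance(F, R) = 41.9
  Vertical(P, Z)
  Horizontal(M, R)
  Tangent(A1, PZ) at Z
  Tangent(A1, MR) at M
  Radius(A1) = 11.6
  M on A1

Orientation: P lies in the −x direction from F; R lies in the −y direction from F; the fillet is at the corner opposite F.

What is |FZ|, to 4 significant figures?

74.90

F is at the origin; FP is horizontal with |FP| = 68.5 and P on the −x side, so P = (-68.50, 0.000). FR is vertical with |FR| = 41.9 and R on the −y side, so R = (0.000, -41.90). The virtual corner opposite F is at (-68.50, -41.90). A1 meets PZ tangentially, so LZ is at right angles to PZ and since A1 is tangent to MR there, LM ⟂ MR, with radius 11.6, so the center L sits 11.6 in from both sides at L = (-56.90, -30.30). That places the tangent points at Z = (-68.50, -30.30) on PZ and M = (-56.90, -41.90) on MR. Then |FZ| = |Z − F| = 74.90.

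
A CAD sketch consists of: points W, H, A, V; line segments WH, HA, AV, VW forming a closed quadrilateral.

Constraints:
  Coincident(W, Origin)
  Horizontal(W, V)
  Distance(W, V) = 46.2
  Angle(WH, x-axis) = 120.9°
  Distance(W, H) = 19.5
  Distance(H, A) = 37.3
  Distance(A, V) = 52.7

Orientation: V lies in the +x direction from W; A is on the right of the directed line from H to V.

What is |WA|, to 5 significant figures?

20.002

W is at the origin; WV is horizontal with |WV| = 46.2 and V in +x, so V = (46.2, 0). WH runs at 120.9° with |WH| = 19.5, so H = (-10.014, 16.732). A is determined by |HA| = 37.3 and |AV| = 52.7 together: it lies at the intersection of circle(H, 37.3) and circle(V, 52.7). With |HV| = 58.651, the foot of the radical line on HV is 17.510 from H and the perpendicular offset is √(37.3² − 17.510²) = 32.935. Taking the right-of-HV solution: A = (-2.6273, -19.829).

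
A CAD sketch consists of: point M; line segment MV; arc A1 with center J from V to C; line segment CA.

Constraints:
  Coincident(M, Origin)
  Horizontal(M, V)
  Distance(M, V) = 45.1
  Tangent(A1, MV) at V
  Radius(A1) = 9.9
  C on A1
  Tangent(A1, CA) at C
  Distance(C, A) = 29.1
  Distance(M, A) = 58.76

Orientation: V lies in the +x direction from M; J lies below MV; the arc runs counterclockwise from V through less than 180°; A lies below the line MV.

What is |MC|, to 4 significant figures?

37.56

Checks: M = (0.00, 0.00) ✓; ∠(JV, VM) = 90.00° ✓; |JV| = 9.900 ✓; |JC| = 9.900 ✓; ∠(JC, CA) = 90.00° ✓; |CA| = 29.10 ✓; |MA| = 58.76 ✓.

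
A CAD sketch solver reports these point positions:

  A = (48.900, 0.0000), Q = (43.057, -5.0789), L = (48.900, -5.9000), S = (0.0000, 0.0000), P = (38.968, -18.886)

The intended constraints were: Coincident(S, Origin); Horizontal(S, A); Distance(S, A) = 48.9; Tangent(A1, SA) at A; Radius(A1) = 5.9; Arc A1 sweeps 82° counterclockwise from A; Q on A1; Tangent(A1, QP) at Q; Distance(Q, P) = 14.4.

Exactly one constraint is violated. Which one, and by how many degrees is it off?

Tangent(A1, QP) at Q — off by 8.50°.

S = (0.00, 0.00) ✓; S.y = 0.00, A.y = 0.00 ✓; |SA| = 48.90 ✓; ∠(LA, AS) = 90.00° ✓; |LA| = 5.900 ✓; bearing(L→Q) − bearing(L→A) = 82.00° ✓; |LQ| = 5.900 ✓; ∠(LQ, QP) = 98.50° ✗; |QP| = 14.40 ✓.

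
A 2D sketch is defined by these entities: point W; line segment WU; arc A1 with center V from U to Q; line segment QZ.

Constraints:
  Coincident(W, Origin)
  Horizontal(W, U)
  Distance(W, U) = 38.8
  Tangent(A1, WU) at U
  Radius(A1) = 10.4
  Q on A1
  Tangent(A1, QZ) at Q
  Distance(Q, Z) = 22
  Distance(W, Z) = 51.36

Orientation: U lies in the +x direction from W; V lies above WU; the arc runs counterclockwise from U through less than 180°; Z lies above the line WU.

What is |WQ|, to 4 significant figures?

50.37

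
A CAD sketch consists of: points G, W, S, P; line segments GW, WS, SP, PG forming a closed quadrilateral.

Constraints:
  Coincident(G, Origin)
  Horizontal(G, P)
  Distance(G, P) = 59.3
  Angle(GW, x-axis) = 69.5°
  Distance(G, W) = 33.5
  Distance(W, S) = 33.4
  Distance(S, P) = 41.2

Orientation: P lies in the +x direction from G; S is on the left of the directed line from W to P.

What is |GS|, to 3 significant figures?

58.7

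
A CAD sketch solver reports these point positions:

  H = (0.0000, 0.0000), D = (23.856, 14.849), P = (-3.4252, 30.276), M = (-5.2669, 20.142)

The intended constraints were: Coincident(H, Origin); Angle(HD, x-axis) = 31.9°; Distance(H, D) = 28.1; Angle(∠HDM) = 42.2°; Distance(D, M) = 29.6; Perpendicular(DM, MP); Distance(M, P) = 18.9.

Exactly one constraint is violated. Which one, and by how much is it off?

Distance(M, P) = 18.9 — off by 8.60.

H = (0.00, 0.00) ✓; HD at 31.90° ✓; |HD| = 28.10 ✓; ∠HDM = 42.20° ✓; |DM| = 29.60 ✓; ∠(DM, MP) = 90.00° ✓; |MP| = 10.30 ✗.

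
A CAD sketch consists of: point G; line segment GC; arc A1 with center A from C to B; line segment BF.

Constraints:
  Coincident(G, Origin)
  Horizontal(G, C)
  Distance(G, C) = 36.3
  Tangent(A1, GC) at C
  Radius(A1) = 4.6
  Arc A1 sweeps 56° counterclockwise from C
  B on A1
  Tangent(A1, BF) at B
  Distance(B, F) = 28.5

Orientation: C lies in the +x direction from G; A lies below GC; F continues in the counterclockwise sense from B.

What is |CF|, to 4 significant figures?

32.38

G is at the origin; GC is horizontal with |GC| = 36.3 and C on the +x side, so C = (36.30, 0.000). Tangency of A1 to GC means the radius AC is perpendicular to GC, so A = C + (0, -4.6) = (36.30, -4.600). On A1, C sits at bearing 90° from A; a 56° counterclockwise sweep puts B at bearing 146°, so B = A + 4.6·(cos 146°, sin 146°) = (32.49, -2.028). A1 meets BF tangentially, so AB is at right angles to BF, so BF runs along (−sin 146°, cos 146°); with |BF| = 28.5, F = (16.55, -25.66). Then |CF| = |F − C| = 32.38.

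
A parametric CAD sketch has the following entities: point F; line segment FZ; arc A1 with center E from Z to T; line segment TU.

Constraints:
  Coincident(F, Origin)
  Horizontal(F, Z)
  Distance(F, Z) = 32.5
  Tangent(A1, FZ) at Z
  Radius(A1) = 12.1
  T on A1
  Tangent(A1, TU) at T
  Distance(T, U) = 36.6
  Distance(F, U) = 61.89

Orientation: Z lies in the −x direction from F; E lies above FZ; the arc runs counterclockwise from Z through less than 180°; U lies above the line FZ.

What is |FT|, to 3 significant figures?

27.2

Checks: ∠(EZ, ZF) = 90.00° ✓; |ET| = 12.10 ✓; ∠(ET, TU) = 90.00° ✓; |TU| = 36.60 ✓; |FU| = 61.89 ✓.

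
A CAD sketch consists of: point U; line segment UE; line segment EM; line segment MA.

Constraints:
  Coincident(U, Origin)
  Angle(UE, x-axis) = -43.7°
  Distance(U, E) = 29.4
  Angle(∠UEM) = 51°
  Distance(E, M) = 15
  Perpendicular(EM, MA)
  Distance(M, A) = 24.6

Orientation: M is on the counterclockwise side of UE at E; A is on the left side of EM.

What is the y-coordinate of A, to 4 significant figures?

-3.347

U is at the origin; UE runs at -43.7° with length 29.4, so E = 29.4·(cos -43.7°, sin -43.7°) = (21.26, -20.31). ∠UEM = 51.0°, so EM runs at -43.7° + (180° − 51.0°) = 85.30° from the x-axis; with |EM| = 15.0, M = E + 15.0·(cos 85.30°, sin 85.30°) = (22.48, -5.362). EM ⟂ MA; with |MA| = 24.6 on the left of EM, A = M + 24.6·(-0.9966, 0.08194) = (-2.033, -3.347). So A.y = -3.347.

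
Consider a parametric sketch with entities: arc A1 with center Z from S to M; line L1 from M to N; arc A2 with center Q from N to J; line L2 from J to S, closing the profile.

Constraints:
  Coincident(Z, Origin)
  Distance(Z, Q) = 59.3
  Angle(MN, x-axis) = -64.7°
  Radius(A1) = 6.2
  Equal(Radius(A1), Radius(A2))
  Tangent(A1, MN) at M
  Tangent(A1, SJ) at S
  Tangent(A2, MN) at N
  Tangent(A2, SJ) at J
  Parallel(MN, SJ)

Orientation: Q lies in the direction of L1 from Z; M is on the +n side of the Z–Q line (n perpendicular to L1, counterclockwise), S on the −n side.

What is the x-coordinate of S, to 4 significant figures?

-5.605

Z is at the origin and Q lies 59.3 along u from Z, so Q = 59.3·u = (25.34, -53.61). Tangency of A1 to both parallel lines with radius 6.2 puts M and S at Z ± 6.2·n: M = (5.605, 2.650), S = (-5.605, -2.650). So S.x = -5.605.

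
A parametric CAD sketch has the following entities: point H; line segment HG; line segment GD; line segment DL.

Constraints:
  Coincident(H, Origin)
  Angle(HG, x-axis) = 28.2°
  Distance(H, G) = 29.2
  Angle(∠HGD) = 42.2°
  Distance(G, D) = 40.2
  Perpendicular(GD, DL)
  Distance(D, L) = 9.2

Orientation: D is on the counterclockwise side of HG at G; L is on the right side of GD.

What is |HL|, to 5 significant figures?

34.279

H is at the origin; HG runs at 28.2° with length 29.2, so G = 29.2·(cos 28.2°, sin 28.2°) = (25.734, 13.798). ∠HGD = 42.2°, so GD runs at 28.2° + (180° − 42.2°) = 166.00° from the x-axis; with |GD| = 40.2, D = G + 40.2·(cos 166.00°, sin 166.00°) = (-13.272, 23.524). GD is perpendicular to DL; with |DL| = 9.2 on the right of GD, L = D + 9.2·(0.24192, 0.97030) = (-11.046, 32.450). Then |HL| = |L − H| = 34.279.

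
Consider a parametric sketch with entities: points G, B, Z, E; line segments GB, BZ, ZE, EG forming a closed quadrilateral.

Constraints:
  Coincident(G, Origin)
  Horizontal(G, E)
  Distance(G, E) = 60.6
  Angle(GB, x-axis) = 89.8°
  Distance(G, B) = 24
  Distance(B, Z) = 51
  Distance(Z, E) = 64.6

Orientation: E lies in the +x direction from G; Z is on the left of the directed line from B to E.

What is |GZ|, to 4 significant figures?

70.03

G is at the origin; GE is horizontal with |GE| = 60.6 and E in +x, so E = (60.6, 0). GB runs at 89.8° with |GB| = 24.0, so B = (0.08378, 24.00). Z is determined by |BZ| = 51.0 and |ZE| = 64.6 together: it lies at the intersection of circle(B, 51.0) and circle(E, 64.6). With |BE| = 65.10, the foot of the radical line on BE is 20.48 from B and the perpendicular offset is √(51.0² − 20.48²) = 46.71. Taking the left-of-BE solution: Z = (36.34, 59.87).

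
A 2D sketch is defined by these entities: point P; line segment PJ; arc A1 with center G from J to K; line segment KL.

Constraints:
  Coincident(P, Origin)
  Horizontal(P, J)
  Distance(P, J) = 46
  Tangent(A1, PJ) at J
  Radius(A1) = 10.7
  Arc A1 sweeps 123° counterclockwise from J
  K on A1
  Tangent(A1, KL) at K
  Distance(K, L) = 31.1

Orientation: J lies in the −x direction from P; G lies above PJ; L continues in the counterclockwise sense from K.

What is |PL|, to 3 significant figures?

68.8

On A1, J sits at bearing -90° from G; a 123° counterclockwise sweep puts K at bearing 33°, so K = G + 10.7·(cos 33°, sin 33°) = (-37.0, 16.5). A1 meets KL tangentially, so GK is at right angles to KL, so KL runs along (−sin 33°, cos 33°); with |KL| = 31.1, L = (-54.0, 42.6). Then |PL| = |L − P| = 68.8.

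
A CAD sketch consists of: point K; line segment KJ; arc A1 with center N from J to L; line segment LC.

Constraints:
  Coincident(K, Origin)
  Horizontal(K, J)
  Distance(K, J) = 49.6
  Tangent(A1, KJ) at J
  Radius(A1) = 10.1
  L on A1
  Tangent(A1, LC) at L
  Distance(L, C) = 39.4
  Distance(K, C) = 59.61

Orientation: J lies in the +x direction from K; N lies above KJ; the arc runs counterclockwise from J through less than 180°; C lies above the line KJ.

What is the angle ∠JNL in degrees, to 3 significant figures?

125°

Checks: K = (0.00, 0.00) ✓; |NL| = 10.10 ✓; ∠(NL, LC) = 90.00° ✓; |LC| = 39.40 ✓; |KC| = 59.61 ✓.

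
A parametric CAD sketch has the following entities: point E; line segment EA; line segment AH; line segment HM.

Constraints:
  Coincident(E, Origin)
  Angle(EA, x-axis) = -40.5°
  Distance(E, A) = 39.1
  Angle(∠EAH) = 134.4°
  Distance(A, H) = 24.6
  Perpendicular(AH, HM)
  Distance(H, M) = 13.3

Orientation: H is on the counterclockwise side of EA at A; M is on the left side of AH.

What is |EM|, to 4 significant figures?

53.98

E is at the origin; EA runs at -40.5° with length 39.1, so A = 39.1·(cos -40.5°, sin -40.5°) = (29.73, -25.39). ∠EAH = 134.4°, so AH runs at -40.5° + (180° − 134.4°) = 5.100° from the x-axis; with |AH| = 24.6, H = A + 24.6·(cos 5.100°, sin 5.100°) = (54.23, -23.21). The perpendicularity gives HM at right angles to AH; with |HM| = 13.3 on the left of AH, M = H + 13.3·(-0.08889, 0.9960) = (53.05, -9.959). Then |EM| = |M − E| = 53.98.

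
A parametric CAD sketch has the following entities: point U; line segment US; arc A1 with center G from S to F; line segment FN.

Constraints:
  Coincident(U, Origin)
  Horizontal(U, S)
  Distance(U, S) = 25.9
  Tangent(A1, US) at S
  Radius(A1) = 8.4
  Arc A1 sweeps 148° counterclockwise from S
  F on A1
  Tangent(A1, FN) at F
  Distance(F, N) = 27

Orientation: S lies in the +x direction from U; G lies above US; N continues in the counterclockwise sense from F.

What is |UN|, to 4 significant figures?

30.75

On A1, S sits at bearing -90° from G; a 148° counterclockwise sweep puts F at bearing 58°, so F = G + 8.4·(cos 58°, sin 58°) = (30.35, 15.52). Since A1 is tangent to FN there, GF ⟂ FN, so FN runs along (−sin 58°, cos 58°); with |FN| = 27.0, N = (7.454, 29.83). Then |UN| = |N − U| = 30.75.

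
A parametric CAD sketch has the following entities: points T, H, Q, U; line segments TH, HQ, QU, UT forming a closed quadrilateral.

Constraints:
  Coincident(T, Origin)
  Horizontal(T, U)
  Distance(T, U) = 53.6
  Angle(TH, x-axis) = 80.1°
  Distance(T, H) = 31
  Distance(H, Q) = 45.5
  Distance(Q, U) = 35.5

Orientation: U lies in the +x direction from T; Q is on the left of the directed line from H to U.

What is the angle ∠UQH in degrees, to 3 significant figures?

88.8°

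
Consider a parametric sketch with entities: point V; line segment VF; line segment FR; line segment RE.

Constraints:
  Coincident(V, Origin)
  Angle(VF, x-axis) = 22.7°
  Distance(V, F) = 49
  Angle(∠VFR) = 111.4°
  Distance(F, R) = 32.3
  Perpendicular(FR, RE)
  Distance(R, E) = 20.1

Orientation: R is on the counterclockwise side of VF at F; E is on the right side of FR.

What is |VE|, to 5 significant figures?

82.688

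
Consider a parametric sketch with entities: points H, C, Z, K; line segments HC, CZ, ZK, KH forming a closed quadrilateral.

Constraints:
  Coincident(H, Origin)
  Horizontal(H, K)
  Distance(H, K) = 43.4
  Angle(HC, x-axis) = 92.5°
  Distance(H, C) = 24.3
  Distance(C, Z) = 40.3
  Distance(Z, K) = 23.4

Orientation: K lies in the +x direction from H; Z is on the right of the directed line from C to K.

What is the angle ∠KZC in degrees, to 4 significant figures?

102.1°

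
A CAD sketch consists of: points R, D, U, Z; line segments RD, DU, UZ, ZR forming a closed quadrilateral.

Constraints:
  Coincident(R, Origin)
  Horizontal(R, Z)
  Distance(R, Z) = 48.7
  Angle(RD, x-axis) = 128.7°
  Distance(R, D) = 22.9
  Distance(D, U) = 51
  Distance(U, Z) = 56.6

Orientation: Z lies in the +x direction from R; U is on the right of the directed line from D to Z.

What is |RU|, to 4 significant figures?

30.74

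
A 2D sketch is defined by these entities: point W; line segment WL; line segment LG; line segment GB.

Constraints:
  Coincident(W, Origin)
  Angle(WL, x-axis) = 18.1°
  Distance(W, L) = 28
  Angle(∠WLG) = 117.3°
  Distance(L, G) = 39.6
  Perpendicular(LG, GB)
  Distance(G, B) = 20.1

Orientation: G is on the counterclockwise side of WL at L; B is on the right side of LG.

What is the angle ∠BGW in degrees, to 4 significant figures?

115.4°

∠WLG = 117.3°, so LG runs at 18.1° + (180° − 117.3°) = 80.80° from the x-axis; with |LG| = 39.6, G = L + 39.6·(cos 80.80°, sin 80.80°) = (32.95, 47.79). LG is perpendicular to GB; with |GB| = 20.1 on the right of LG, B = G + 20.1·(0.9871, -0.1599) = (52.79, 44.58). Then cos ∠BGW = GB·GW / (|GB||GW|), giving 115.4°.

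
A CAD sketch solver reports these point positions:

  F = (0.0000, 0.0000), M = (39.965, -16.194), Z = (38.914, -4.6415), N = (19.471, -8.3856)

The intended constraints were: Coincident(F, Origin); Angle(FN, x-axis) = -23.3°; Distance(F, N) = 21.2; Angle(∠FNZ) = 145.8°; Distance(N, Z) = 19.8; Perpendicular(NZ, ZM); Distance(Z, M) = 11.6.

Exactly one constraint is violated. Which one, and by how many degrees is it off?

Perpendicular(NZ, ZM) — off by 5.70°.

F = (0.00, 0.00) ✓; FN at -23.30° ✓; |FN| = 21.20 ✓; ∠FNZ = 145.8° ✓; |NZ| = 19.80 ✓; ∠(NZ, ZM) = 95.70° ✗; |ZM| = 11.60 ✓.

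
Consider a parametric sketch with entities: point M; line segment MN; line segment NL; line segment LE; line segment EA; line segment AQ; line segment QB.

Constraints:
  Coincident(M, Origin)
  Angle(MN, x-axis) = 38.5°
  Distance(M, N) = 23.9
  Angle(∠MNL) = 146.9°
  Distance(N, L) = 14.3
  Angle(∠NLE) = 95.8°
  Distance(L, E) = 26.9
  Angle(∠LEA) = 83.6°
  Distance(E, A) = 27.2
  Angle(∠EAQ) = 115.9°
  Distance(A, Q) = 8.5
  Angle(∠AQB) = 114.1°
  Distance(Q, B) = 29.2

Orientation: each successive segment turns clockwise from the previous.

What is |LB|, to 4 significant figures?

9.716

M is at the origin; MN runs at 38.5° with length 23.9, so N = (18.70, 14.88). ∠MNL = 146.9° gives NL at 5.400° from the x-axis; with |NL| = 14.3, L = (32.94, 16.22). ∠NLE = 95.8° gives LE at -78.80° from the x-axis; with |LE| = 26.9, E = (38.17, -10.16). ∠LEA = 83.6° gives EA at -175.2° from the x-axis; with |EA| = 27.2, A = (11.06, -12.44). ∠EAQ = 115.9° gives AQ at 120.7° from the x-axis; with |AQ| = 8.5, Q = (6.722, -5.131). ∠AQB = 114.1° gives QB at 54.80° from the x-axis; with |QB| = 29.2, B = (23.55, 18.73). Then |LB| = |B − L| = 9.716.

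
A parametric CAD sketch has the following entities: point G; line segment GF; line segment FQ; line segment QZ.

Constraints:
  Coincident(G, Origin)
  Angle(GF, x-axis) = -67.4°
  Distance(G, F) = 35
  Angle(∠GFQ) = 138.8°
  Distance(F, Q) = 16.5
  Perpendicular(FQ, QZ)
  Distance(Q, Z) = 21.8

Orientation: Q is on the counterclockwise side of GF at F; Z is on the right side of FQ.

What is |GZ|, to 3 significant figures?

62.0

G is at the origin; GF runs at -67.4° with length 35.0, so F = 35.0·(cos -67.4°, sin -67.4°) = (13.5, -32.3). ∠GFQ = 138.8°, so FQ runs at -67.4° + (180° − 138.8°) = -26.2° from the x-axis; with |FQ| = 16.5, Q = F + 16.5·(cos -26.2°, sin -26.2°) = (28.3, -39.6). The perpendicularity gives QZ at right angles to FQ; with |QZ| = 21.8 on the right of FQ, Z = Q + 21.8·(-0.442, -0.897) = (18.6, -59.2). Then |GZ| = |Z − G| = 62.0.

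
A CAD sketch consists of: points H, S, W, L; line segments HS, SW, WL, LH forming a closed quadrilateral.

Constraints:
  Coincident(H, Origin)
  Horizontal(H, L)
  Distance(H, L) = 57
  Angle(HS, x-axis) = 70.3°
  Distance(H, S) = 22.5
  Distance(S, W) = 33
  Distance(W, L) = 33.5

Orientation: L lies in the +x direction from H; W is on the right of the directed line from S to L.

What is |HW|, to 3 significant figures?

25.4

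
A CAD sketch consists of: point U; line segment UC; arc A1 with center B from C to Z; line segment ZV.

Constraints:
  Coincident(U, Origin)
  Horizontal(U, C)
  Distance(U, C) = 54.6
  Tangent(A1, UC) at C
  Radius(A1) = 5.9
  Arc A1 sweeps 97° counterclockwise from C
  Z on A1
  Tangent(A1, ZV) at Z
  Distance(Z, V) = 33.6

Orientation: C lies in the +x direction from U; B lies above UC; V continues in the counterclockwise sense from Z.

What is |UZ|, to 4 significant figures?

60.82

U is at the origin; UC is horizontal with |UC| = 54.6 and C on the +x side, so C = (54.60, 0.000). Since A1 is tangent to UC there, BC ⟂ UC, so B = C + (0, 5.9) = (54.60, 5.900). On A1, C sits at bearing -90° from B; a 97° counterclockwise sweep puts Z at bearing 7°, so Z = B + 5.9·(cos 7°, sin 7°) = (60.46, 6.619). Then |UZ| = |Z − U| = 60.82.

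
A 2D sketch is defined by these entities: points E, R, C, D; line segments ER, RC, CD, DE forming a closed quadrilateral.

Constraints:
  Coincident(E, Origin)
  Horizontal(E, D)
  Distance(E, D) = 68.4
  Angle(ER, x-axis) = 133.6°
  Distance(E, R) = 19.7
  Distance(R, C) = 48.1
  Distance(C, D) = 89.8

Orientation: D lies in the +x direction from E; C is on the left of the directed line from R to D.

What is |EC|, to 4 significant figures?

59.95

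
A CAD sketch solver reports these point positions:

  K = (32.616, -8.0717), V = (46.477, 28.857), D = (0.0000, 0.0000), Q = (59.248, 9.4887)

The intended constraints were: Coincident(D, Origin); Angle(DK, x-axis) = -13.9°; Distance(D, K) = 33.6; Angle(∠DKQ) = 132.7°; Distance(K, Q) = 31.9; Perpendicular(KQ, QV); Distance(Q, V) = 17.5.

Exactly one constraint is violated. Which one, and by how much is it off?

Distance(Q, V) = 17.5 — off by 5.70.

D = (0.00, 0.00) ✓; DK at -13.90° ✓; |DK| = 33.60 ✓; ∠DKQ = 132.7° ✓; |KQ| = 31.90 ✓; ∠(KQ, QV) = 90.00° ✓; |QV| = 23.20 ✗.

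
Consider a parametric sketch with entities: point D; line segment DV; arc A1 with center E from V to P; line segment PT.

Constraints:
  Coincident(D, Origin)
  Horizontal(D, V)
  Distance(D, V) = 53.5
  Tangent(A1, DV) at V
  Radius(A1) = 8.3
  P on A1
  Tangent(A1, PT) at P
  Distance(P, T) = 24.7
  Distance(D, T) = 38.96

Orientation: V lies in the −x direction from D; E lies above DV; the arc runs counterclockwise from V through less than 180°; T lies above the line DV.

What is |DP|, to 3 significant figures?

47.1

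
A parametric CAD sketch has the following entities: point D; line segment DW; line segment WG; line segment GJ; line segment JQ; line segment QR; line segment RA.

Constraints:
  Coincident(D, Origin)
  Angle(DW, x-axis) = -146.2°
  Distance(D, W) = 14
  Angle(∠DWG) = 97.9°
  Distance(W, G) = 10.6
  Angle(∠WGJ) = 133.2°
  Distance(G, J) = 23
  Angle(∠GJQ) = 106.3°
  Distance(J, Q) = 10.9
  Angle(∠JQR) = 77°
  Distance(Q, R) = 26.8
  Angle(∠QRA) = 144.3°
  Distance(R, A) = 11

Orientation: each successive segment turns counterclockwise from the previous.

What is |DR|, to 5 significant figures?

6.9840

D is at the origin; DW runs at -146.2° with length 14.0, so W = (-11.634, -7.7881). ∠DWG = 97.9° gives WG at -64.100° from the x-axis; with |WG| = 10.6, G = (-7.0037, -17.323). ∠WGJ = 133.2° gives GJ at -17.300° from the x-axis; with |GJ| = 23.0, J = (14.956, -24.163). ∠GJQ = 106.3° gives JQ at 56.400° from the x-axis; with |JQ| = 10.9, Q = (20.988, -15.084). ∠JQR = 77.0° gives QR at 159.40° from the x-axis; with |QR| = 26.8, R = (-4.0986, -5.6549). Then |DR| = |R − D| = 6.9840.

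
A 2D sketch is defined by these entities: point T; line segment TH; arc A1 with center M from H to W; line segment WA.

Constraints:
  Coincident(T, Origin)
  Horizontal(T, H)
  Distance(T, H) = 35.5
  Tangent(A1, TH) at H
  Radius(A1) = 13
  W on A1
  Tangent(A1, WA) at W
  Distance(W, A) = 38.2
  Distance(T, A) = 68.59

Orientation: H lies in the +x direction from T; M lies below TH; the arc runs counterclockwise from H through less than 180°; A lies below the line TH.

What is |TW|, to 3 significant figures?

31.4

Checks: ∠(MH, HT) = 90.00° ✓; |MH| = 13.00 ✓; |MW| = 13.00 ✓; ∠(MW, WA) = 90.00° ✓; |WA| = 38.20 ✓; |TA| = 68.59 ✓.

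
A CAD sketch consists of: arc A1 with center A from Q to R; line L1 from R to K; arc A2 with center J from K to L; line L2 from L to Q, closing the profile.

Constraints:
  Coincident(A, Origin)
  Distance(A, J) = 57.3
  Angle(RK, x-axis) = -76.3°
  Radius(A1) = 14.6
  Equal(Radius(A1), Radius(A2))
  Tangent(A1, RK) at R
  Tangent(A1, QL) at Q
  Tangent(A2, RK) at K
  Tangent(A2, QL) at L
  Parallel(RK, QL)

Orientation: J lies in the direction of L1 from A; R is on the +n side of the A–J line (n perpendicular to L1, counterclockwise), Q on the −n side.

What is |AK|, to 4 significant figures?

59.13

The slot axis is L1's direction at -76.3°, so u = (cos -76.3°, sin -76.3°) = (0.2368, -0.9715) and n = (−sin -76.3°, cos -76.3°) = (0.9715, 0.2368). A is at the origin and J lies 57.3 along u from A, so J = 57.3·u = (13.57, -55.67). Tangency of A1 to both parallel lines with radius 14.6 puts R and Q at A ± 14.6·n: R = (14.18, 3.458), Q = (-14.18, -3.458). Equal radii place K and L the same way about J: K = J + 14.6·n = (27.76, -52.21), L = J − 14.6·n = (-0.6138, -59.13). Then |AK| = |K − A| = 59.13.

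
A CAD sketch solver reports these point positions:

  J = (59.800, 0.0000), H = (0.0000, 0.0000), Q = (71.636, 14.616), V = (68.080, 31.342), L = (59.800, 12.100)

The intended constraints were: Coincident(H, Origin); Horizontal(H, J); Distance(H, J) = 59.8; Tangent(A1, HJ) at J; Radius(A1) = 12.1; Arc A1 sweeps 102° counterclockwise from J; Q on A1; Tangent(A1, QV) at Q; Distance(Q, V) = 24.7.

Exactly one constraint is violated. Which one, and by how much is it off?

Distance(Q, V) = 24.7 — off by 7.60.

H = (0.00, 0.00) ✓; H.y = 0.00, J.y = 0.00 ✓; |HJ| = 59.80 ✓; ∠(LJ, JH) = 90.00° ✓; |LJ| = 12.10 ✓; bearing(L→Q) − bearing(L→J) = 102.0° ✓; |LQ| = 12.10 ✓; ∠(LQ, QV) = 90.00° ✓; |QV| = 17.10 ✗.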